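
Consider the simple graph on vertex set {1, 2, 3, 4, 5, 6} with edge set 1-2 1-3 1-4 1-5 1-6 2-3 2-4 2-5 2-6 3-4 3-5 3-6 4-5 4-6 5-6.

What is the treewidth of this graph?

5

A width-5 tree decomposition is:
Bags: B1 = {1, 2, 3, 4, 5, 6}
Tree: (single bag)
A single bag containing all 6 vertices is trivially a valid decomposition of width 5. Conversely, {1, 2, 3, 4, 5, 6} is a clique of size 6, and the vertices of any clique must share a bag in every tree decomposition; so some bag has ≥ 6 vertices and tw(G) ≥ 5. Combining the bounds, tw(G) = 5.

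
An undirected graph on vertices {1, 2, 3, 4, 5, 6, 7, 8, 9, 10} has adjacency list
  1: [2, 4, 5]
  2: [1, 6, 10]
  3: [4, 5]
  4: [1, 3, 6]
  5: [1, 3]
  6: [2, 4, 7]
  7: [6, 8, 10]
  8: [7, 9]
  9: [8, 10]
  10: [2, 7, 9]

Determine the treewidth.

2

A width-2 tree decomposition is:
Bags: B1 = {7, 8, 9}  B2 = {7, 9, 10}  B3 = {6, 7, 10}  B4 = {2, 6, 10}  B5 = {2, 4, 6}  B6 = {1, 2, 4}  B7 = {1, 3, 4}  B8 = {1, 3, 5}
Tree: B1–B2, B2–B3, B3–B4, B4–B5, B5–B6, B6–B7, B7–B8
Each bag holds 3 vertices, so the decomposition has width 2, which upper-bounds the treewidth. Since 8–9–10–7–8 is a cycle in G, G is not acyclic. Forests are exactly the graphs of treewidth ≤ 1, so tw(G) ≥ 2. Combining the bounds, tw(G) = 2.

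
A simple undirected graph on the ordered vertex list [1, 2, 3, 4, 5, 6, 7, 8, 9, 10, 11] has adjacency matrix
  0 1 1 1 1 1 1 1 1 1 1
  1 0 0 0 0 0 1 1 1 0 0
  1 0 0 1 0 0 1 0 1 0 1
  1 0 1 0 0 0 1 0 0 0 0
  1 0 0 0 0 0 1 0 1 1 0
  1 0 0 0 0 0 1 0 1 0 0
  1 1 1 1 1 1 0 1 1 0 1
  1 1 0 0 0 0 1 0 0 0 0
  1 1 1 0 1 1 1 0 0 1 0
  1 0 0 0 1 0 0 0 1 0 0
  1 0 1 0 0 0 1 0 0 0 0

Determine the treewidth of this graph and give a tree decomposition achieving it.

Every bag has size at most 4, so the width is 4 − 1 = 3 and tw(G) ≤ 3. On the other hand G contains the 4-clique {1, 5, 9, 10}. A clique must lie in a single bag of any decomposition, so no decomposition can have width below 3. The upper and lower bounds meet at 3, so that is the treewidth.

Treewidth 3.
Bags: B1 = {1, 2, 7, 9}  B2 = {1, 5, 7, 9}  B3 = {1, 2, 7, 8}  B4 = {1, 6, 7, 9}  B5 = {1, 5, 9, 10}  B6 = {1, 3, 7, 9}  B7 = {1, 3, 7, 11}  B8 = {1, 3, 4, 7}
Tree: B1–B2, B1–B3, B1–B4, B2–B5, B1–B6, B6–B7, B6–B8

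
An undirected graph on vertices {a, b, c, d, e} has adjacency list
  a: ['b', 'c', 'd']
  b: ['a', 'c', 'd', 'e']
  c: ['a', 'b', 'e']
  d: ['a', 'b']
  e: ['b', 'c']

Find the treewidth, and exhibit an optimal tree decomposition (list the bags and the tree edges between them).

Treewidth 2.
One optimal decomposition is:
Bags: B1 = {a, b, c}  B2 = {a, b, d}  B3 = {b, c, e}
Tree: B1–B2, B1–B3

The largest bag has 3 vertices, giving width 2; this decomposition certifies tw(G) ≤ 2. For the lower bound, the 3 vertices {a, b, d} are pairwise adjacent, and any tree decomposition puts a clique entirely inside one bag — forcing width ≥ 2. Combining the bounds, tw(G) = 2.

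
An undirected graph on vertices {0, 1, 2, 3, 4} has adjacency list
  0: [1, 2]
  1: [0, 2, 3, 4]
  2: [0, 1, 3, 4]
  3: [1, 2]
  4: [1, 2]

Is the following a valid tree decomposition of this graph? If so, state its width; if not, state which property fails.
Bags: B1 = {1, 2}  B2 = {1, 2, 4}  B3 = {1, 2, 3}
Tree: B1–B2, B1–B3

No — vertex 0 appears in no bag.

A tree decomposition must satisfy three properties: every vertex lies in some bag; for every edge, both endpoints lie together in some bag; and for every vertex, the bags containing it form a connected subtree. Here vertex 0 appears in no bag, so the decomposition is invalid.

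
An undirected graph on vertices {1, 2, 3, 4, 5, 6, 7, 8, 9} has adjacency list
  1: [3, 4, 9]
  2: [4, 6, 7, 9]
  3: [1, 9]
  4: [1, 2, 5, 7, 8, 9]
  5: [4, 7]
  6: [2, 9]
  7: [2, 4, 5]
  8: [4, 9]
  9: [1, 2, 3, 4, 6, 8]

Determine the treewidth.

A width-2 tree decomposition is:
Bags: B1 = {1, 4, 9}  B2 = {2, 4, 9}  B3 = {2, 6, 9}  B4 = {1, 3, 9}  B5 = {2, 4, 7}  B6 = {4, 5, 7}  B7 = {4, 8, 9}
Tree: B1–B2, B2–B3, B1–B4, B2–B5, B5–B6, B1–B7
The largest bag has 3 vertices, giving width 2; this decomposition certifies tw(G) ≤ 2. On the other hand G contains the 3-clique {1, 3, 9}. A clique must lie in a single bag of any decomposition, so no decomposition can have width below 2. Therefore the treewidth is 2.

2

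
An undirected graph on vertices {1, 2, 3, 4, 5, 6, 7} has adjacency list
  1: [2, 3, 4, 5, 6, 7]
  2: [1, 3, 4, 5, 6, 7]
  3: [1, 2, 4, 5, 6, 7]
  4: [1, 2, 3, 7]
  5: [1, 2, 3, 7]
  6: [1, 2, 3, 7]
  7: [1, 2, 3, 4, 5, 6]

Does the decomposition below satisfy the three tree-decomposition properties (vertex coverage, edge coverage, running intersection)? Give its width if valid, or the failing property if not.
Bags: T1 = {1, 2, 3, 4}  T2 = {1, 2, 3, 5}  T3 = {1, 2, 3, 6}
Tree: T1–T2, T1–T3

No — vertex 7 appears in no bag.

A tree decomposition must satisfy three properties: every vertex lies in some bag; for every edge, both endpoints lie together in some bag; and for every vertex, the bags containing it form a connected subtree. Here vertex 7 appears in no bag, so the decomposition is invalid.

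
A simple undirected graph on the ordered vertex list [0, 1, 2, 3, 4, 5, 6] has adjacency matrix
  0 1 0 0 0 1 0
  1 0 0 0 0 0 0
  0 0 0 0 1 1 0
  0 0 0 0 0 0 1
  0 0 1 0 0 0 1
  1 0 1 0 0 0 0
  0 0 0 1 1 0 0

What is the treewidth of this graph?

A width-1 tree decomposition is:
Bags: B1 = {3, 6}  B2 = {4, 6}  B3 = {2, 4}  B4 = {2, 5}  B5 = {0, 5}  B6 = {0, 1}
Tree: B1–B2, B2–B3, B3–B4, B4–B5, B5–B6
Every bag has size at most 2, so the width is 2 − 1 = 1 and tw(G) ≤ 1. Since G has at least one edge (e.g. 3–6), it is not an edgeless graph, so tw(G) ≥ 1. The upper and lower bounds meet at 1, so that is the treewidth.

1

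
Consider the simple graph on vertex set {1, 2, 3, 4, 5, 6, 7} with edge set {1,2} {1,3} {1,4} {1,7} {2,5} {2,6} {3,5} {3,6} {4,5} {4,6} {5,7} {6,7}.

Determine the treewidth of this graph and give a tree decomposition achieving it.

The largest bag has 4 vertices, giving width 3; this decomposition certifies tw(G) ≤ 3. For the lower bound: the 4 vertex sets {3,5}, {1,2}, {6}, {4} are disjoint, each induces a connected subgraph, and every pair is joined by at least one edge of G. Contracting each set to a single vertex therefore yields K_{4} as a minor, and since treewidth is minor-monotone, tw(G) ≥ tw(K_{4}) = 3. The upper and lower bounds meet at 3, so that is the treewidth.

Treewidth 3.
One optimal decomposition is:
Bags: B1 = {1, 3, 5, 6}  B2 = {1, 2, 5, 6}  B3 = {1, 4, 5, 6}  B4 = {1, 5, 6, 7}
Tree: B1–B2, B2–B3, B3–B4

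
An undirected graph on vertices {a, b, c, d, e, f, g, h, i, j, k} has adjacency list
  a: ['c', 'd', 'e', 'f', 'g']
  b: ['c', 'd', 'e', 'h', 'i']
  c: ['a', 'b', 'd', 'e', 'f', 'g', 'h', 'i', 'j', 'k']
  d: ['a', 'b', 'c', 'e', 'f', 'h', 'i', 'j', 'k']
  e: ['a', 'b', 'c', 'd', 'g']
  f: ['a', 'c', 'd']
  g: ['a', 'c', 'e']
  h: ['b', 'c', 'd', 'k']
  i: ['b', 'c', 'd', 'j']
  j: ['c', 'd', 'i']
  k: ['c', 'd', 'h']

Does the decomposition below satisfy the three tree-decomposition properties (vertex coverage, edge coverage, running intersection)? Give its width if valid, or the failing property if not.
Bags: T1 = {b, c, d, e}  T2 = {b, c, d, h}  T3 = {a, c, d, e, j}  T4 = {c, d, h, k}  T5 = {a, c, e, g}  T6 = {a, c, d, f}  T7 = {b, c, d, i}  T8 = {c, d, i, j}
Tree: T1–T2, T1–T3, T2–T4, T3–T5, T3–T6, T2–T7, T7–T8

A tree decomposition must satisfy three properties: every vertex lies in some bag; for every edge, both endpoints lie together in some bag; and for every vertex, the bags containing it form a connected subtree. Here bags containing vertex j are not connected in the tree, so the decomposition is invalid.

No — bags containing vertex j are not connected in the tree.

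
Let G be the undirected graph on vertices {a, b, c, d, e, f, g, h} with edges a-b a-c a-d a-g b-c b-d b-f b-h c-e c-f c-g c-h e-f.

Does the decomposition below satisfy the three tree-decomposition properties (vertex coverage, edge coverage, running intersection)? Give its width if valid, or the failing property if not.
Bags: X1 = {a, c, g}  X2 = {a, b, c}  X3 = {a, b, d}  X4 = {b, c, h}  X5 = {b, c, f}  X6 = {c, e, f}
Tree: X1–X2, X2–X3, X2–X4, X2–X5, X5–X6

Vertex coverage: the bags together contain {a, b, c, d, e, f, g, h}, the full vertex set. Edge coverage: each edge of G has both endpoints in at least one bag. Running intersection: for every vertex, the bags containing it form a connected subtree. All three properties hold, so this is a valid tree decomposition of width max|bag| − 1 = 2, and hence tw(G) ≤ 2.

Yes; width 2.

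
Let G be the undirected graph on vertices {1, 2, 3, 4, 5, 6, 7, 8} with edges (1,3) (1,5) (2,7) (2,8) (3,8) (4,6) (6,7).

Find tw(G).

A width-1 tree decomposition is:
Bags: B1 = {4, 6}  B2 = {6, 7}  B3 = {2, 7}  B4 = {2, 8}  B5 = {3, 8}  B6 = {1, 3}  B7 = {1, 5}
Tree: B1–B2, B2–B3, B3–B4, B4–B5, B5–B6, B6–B7
Each bag holds 2 vertices, so the decomposition has width 1, which upper-bounds the treewidth. Any graph with an edge has treewidth ≥ 1, and G has the edge 4–6. Hence tw(G) = 1 exactly.

1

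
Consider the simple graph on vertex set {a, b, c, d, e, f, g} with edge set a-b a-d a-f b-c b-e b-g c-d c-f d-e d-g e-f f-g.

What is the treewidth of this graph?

3

A width-3 tree decomposition is:
Bags: B1 = {a, b, d, f}  B2 = {b, d, f, g}  B3 = {b, c, d, f}  B4 = {b, d, e, f}
Tree: B1–B2, B2–B3, B3–B4
Every bag has size at most 4, so the width is 4 − 1 = 3 and tw(G) ≤ 3. For the lower bound: the 4 vertex sets {a,f}, {b,g}, {d}, {c} are disjoint, each induces a connected subgraph, and every pair is joined by at least one edge of G. Contracting each set to a single vertex therefore yields K_{4} as a minor, and since treewidth is minor-monotone, tw(G) ≥ tw(K_{4}) = 3. Combining the bounds, tw(G) = 3.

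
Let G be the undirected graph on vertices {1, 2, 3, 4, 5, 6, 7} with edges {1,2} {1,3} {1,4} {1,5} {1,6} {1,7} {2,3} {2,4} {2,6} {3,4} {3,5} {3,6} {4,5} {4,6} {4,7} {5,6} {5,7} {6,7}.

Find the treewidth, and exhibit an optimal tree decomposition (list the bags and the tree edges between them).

The largest bag has 5 vertices, giving width 4; this decomposition certifies tw(G) ≤ 4. For the lower bound, the 5 vertices {1, 2, 3, 4, 6} are pairwise adjacent, and any tree decomposition puts a clique entirely inside one bag — forcing width ≥ 4. The upper and lower bounds meet at 4, so that is the treewidth.

Treewidth 4.
One optimal decomposition is:
Bags: B1 = {1, 2, 3, 4, 6}  B2 = {1, 3, 4, 5, 6}  B3 = {1, 4, 5, 6, 7}
Tree: B1–B2, B2–B3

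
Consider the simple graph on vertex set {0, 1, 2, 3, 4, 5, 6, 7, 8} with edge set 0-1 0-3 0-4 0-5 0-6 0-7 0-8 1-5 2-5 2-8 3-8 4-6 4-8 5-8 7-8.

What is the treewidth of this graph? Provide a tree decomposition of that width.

Treewidth 2.
Bags: B1 = {0, 5, 8}  B2 = {0, 4, 8}  B3 = {0, 7, 8}  B4 = {0, 3, 8}  B5 = {2, 5, 8}  B6 = {0, 4, 6}  B7 = {0, 1, 5}
Tree: B1–B2, B2–B3, B3–B4, B1–B5, B2–B6, B1–B7

Each bag holds 3 vertices, so the decomposition has width 2, which upper-bounds the treewidth. For the lower bound, the 3 vertices {0, 3, 8} are pairwise adjacent, and any tree decomposition puts a clique entirely inside one bag — forcing width ≥ 2. Hence tw(G) = 2 exactly.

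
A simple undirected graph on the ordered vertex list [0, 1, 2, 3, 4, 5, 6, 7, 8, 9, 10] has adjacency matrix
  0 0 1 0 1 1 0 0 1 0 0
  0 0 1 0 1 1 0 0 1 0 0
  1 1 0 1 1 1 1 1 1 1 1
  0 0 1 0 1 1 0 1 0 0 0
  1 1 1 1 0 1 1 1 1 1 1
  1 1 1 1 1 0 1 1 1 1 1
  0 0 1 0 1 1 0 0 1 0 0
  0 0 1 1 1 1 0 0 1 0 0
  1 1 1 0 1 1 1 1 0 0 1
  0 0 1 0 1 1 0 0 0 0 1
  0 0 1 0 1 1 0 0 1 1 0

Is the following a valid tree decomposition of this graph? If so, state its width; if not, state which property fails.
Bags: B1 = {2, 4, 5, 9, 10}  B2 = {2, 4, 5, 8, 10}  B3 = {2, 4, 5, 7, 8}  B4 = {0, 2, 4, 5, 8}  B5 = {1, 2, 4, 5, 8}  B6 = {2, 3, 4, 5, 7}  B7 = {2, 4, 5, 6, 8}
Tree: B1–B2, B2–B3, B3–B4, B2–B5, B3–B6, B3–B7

Yes; width 4.

Checking the three conditions: (i) the bags cover all of {0, 1, 2, 3, 4, 5, 6, 7, 8, 9, 10}; (ii) for each edge, some bag contains both endpoints; (iii) the bags containing any fixed vertex form a subtree. All hold, so the decomposition is valid with width 5 − 1 = 4.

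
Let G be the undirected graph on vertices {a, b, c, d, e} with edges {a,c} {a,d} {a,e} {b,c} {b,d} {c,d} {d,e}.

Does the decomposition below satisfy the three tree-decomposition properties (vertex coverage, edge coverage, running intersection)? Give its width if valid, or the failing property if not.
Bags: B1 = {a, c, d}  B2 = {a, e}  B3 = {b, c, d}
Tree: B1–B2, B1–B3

A tree decomposition must satisfy three properties: every vertex lies in some bag; for every edge, both endpoints lie together in some bag; and for every vertex, the bags containing it form a connected subtree. Here edge (d,e) lies in no bag, so the decomposition is invalid.

No — edge (d,e) lies in no bag.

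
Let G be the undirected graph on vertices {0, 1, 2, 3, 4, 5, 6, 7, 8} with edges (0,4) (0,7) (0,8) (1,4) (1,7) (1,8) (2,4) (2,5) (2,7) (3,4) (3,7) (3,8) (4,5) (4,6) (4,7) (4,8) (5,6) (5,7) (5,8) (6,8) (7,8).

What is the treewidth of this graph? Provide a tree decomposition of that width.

Treewidth 3.
One optimal decomposition is:
Bags: B1 = {1, 4, 7, 8}  B2 = {4, 5, 7, 8}  B3 = {4, 5, 6, 8}  B4 = {0, 4, 7, 8}  B5 = {2, 4, 5, 7}  B6 = {3, 4, 7, 8}
Tree: B1–B2, B2–B3, B2–B4, B2–B5, B2–B6

Every bag has size at most 4, so the width is 4 − 1 = 3 and tw(G) ≤ 3. On the other hand G contains the 4-clique {4, 5, 6, 8}. A clique must lie in a single bag of any decomposition, so no decomposition can have width below 3. Hence tw(G) = 3 exactly.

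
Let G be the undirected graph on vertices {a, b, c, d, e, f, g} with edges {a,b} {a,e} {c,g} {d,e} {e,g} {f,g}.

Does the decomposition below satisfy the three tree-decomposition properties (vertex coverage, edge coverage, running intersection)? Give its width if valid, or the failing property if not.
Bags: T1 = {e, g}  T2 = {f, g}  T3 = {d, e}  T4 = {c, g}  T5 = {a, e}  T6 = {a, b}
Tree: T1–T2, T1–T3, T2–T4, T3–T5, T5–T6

Yes; width 1.

Checking the three conditions: (i) the bags cover all of {a, b, c, d, e, f, g}; (ii) for each edge, some bag contains both endpoints; (iii) the bags containing any fixed vertex form a subtree. All hold, so the decomposition is valid with width 2 − 1 = 1.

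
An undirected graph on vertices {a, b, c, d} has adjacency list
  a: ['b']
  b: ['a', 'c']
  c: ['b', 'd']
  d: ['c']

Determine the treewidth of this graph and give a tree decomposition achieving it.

Treewidth 1.
Bags: B1 = {c, d}  B2 = {b, c}  B3 = {a, b}
Tree: B1–B2, B2–B3

The largest bag has 2 vertices, giving width 1; this decomposition certifies tw(G) ≤ 1. G has an edge, so its treewidth is at least 1. Therefore the treewidth is 1.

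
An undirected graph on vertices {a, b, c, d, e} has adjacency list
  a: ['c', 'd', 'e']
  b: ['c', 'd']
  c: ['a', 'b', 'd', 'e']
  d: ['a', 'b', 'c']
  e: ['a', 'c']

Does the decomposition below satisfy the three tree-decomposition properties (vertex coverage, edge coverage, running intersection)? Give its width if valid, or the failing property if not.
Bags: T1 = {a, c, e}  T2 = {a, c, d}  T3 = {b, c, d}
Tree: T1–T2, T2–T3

Yes; width 2.

Vertex coverage: the bags together contain {a, b, c, d, e}, the full vertex set. Edge coverage: each edge of G has both endpoints in at least one bag. Running intersection: for every vertex, the bags containing it form a connected subtree. All three properties hold, so this is a valid tree decomposition of width max|bag| − 1 = 2, and hence tw(G) ≤ 2.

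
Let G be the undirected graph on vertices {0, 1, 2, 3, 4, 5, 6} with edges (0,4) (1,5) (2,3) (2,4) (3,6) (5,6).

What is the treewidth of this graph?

1

A width-1 tree decomposition is:
Bags: B1 = {0, 4}  B2 = {2, 4}  B3 = {2, 3}  B4 = {3, 6}  B5 = {5, 6}  B6 = {1, 5}
Tree: B1–B2, B2–B3, B3–B4, B4–B5, B5–B6
The largest bag has 2 vertices, giving width 1; this decomposition certifies tw(G) ≤ 1. G has an edge, so its treewidth is at least 1. Combining the bounds, tw(G) = 1.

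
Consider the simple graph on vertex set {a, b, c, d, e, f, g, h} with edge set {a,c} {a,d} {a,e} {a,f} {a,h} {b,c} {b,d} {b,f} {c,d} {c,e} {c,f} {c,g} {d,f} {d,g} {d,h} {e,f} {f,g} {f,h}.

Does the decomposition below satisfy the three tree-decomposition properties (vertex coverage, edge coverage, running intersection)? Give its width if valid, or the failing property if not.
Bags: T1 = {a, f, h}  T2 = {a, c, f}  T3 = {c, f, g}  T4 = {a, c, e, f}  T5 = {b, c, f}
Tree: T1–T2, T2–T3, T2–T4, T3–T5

No — vertex d appears in no bag.

A tree decomposition must satisfy three properties: every vertex lies in some bag; for every edge, both endpoints lie together in some bag; and for every vertex, the bags containing it form a connected subtree. Here vertex d appears in no bag, so the decomposition is invalid.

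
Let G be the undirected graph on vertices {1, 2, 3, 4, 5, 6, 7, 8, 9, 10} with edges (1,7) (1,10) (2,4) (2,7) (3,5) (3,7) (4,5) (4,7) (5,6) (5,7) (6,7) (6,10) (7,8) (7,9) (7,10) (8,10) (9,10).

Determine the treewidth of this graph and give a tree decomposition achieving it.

The largest bag has 3 vertices, giving width 2; this decomposition certifies tw(G) ≤ 2. On the other hand G contains the 3-clique {2, 4, 7}. A clique must lie in a single bag of any decomposition, so no decomposition can have width below 2. The upper and lower bounds meet at 2, so that is the treewidth.

Treewidth 2.
One optimal decomposition is:
Bags: B1 = {5, 6, 7}  B2 = {6, 7, 10}  B3 = {7, 8, 10}  B4 = {4, 5, 7}  B5 = {1, 7, 10}  B6 = {7, 9, 10}  B7 = {3, 5, 7}  B8 = {2, 4, 7}
Tree: B1–B2, B2–B3, B1–B4, B3–B5, B5–B6, B4–B7, B4–B8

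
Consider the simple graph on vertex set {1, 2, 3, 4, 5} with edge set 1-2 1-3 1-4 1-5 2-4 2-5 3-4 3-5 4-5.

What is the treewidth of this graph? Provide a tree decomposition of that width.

Treewidth 3.
One such decomposition:
Bags: B1 = {1, 3, 4, 5}  B2 = {1, 2, 4, 5}
Tree: B1–B2

Every bag has size at most 4, so the width is 4 − 1 = 3 and tw(G) ≤ 3. On the other hand G contains the 4-clique {1, 2, 4, 5}. A clique must lie in a single bag of any decomposition, so no decomposition can have width below 3. Hence tw(G) = 3 exactly.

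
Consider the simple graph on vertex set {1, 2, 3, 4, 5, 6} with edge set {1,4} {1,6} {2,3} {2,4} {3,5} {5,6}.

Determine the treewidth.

A width-2 tree decomposition is:
Bags: B1 = {1, 4, 6}  B2 = {2, 4, 6}  B3 = {2, 3, 6}  B4 = {3, 5, 6}
Tree: B1–B2, B2–B3, B3–B4
Each bag holds 3 vertices, so the decomposition has width 2, which upper-bounds the treewidth. The edges 6–1–4–2–3–5–6 form a cycle, so G is not a tree and its treewidth is at least 2. Combining the bounds, tw(G) = 2.

2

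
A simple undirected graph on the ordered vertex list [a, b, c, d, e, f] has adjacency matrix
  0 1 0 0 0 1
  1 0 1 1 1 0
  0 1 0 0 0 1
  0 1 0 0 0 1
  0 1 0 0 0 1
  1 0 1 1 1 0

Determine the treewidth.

A width-2 tree decomposition is:
Bags: B1 = {b, d, f}  B2 = {b, e, f}  B3 = {b, c, f}  B4 = {a, b, f}
Tree: B1–B2, B2–B3, B3–B4
Every bag has size at most 3, so the width is 3 − 1 = 2 and tw(G) ≤ 2. Since d–f–e–b–d is a cycle in G, G is not acyclic. Forests are exactly the graphs of treewidth ≤ 1, so tw(G) ≥ 2. The upper and lower bounds meet at 2, so that is the treewidth.

2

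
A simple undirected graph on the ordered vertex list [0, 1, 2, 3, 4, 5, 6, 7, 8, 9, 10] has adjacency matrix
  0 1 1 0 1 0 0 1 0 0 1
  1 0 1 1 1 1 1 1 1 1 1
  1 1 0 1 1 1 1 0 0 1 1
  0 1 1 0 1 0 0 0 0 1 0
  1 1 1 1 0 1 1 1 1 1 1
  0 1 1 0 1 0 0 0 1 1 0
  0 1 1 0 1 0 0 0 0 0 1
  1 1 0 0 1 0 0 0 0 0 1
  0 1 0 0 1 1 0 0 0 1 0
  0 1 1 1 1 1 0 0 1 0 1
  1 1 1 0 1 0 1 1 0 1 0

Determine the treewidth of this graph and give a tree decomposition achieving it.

Treewidth 4.
One such decomposition:
Bags: B1 = {0, 1, 4, 7, 10}  B2 = {0, 1, 2, 4, 10}  B3 = {1, 2, 4, 9, 10}  B4 = {1, 2, 4, 6, 10}  B5 = {1, 2, 4, 5, 9}  B6 = {1, 4, 5, 8, 9}  B7 = {1, 2, 3, 4, 9}
Tree: B1–B2, B2–B3, B2–B4, B3–B5, B5–B6, B5–B7

The largest bag has 5 vertices, giving width 4; this decomposition certifies tw(G) ≤ 4. Conversely, {1, 4, 5, 8, 9} is a clique of size 5, and the vertices of any clique must share a bag in every tree decomposition; so some bag has ≥ 5 vertices and tw(G) ≥ 4. Hence tw(G) = 4 exactly.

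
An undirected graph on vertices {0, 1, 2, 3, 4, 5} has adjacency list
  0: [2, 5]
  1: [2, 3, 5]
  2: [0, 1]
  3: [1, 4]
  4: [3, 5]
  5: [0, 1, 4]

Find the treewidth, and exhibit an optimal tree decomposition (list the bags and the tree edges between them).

Each bag holds 3 vertices, so the decomposition has width 2, which upper-bounds the treewidth. For the lower bound, G contains the cycle 4–3–1–5–4, so G is not a forest; only forests have treewidth ≤ 1, hence tw(G) ≥ 2. Combining the bounds, tw(G) = 2.

Treewidth 2.
One optimal decomposition is:
Bags: B1 = {3, 4, 5}  B2 = {1, 3, 5}  B3 = {0, 1, 5}  B4 = {0, 1, 2}
Tree: B1–B2, B2–B3, B3–B4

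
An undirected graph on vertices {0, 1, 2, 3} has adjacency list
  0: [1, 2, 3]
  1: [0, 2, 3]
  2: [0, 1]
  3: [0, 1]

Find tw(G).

A width-2 tree decomposition is:
Bags: B1 = {0, 1, 3}  B2 = {0, 1, 2}
Tree: B1–B2
Every bag has size at most 3, so the width is 3 − 1 = 2 and tw(G) ≤ 2. For the lower bound, the 3 vertices {0, 1, 2} are pairwise adjacent, and any tree decomposition puts a clique entirely inside one bag — forcing width ≥ 2. The upper and lower bounds meet at 2, so that is the treewidth.

2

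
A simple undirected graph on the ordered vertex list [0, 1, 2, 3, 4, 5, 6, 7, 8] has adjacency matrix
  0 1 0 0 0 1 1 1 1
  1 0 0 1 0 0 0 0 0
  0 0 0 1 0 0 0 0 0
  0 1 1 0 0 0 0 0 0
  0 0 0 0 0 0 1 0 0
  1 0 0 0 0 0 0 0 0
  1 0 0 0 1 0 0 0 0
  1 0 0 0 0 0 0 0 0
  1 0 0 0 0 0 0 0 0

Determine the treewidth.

1

A width-1 tree decomposition is:
Bags: B1 = {0, 1}  B2 = {0, 5}  B3 = {0, 8}  B4 = {0, 6}  B5 = {4, 6}  B6 = {1, 3}  B7 = {0, 7}  B8 = {2, 3}
Tree: B1–B2, B2–B3, B1–B4, B4–B5, B1–B6, B4–B7, B6–B8
Each bag holds 2 vertices, so the decomposition has width 1, which upper-bounds the treewidth. Any graph with an edge has treewidth ≥ 1, and G has the edge 0–1. Hence tw(G) = 1 exactly.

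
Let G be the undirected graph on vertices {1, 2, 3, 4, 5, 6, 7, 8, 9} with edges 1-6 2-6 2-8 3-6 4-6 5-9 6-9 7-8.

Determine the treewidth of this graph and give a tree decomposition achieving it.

Treewidth 1.
Bags: B1 = {2, 8}  B2 = {2, 6}  B3 = {7, 8}  B4 = {4, 6}  B5 = {1, 6}  B6 = {6, 9}  B7 = {5, 9}  B8 = {3, 6}
Tree: B1–B2, B1–B3, B2–B4, B2–B5, B2–B6, B6–B7, B4–B8

The largest bag has 2 vertices, giving width 1; this decomposition certifies tw(G) ≤ 1. G has an edge, so its treewidth is at least 1. The upper and lower bounds meet at 1, so that is the treewidth.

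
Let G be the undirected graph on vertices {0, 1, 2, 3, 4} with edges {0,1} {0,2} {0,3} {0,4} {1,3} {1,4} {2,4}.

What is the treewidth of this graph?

2

A width-2 tree decomposition is:
Bags: B1 = {0, 1, 3}  B2 = {0, 1, 4}  B3 = {0, 2, 4}
Tree: B1–B2, B2–B3
Every bag has size at most 3, so the width is 3 − 1 = 2 and tw(G) ≤ 2. Conversely, {0, 1, 3} is a clique of size 3, and the vertices of any clique must share a bag in every tree decomposition; so some bag has ≥ 3 vertices and tw(G) ≥ 2. Therefore the treewidth is 2.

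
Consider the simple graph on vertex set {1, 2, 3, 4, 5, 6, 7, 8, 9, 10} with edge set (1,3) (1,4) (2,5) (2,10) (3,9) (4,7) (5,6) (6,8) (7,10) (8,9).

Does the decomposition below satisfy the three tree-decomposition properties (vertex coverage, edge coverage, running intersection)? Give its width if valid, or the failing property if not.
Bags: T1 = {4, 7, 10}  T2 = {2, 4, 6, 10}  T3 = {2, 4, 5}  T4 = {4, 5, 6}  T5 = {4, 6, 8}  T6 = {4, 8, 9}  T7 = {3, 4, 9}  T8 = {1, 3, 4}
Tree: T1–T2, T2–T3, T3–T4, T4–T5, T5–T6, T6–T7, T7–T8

A tree decomposition must satisfy three properties: every vertex lies in some bag; for every edge, both endpoints lie together in some bag; and for every vertex, the bags containing it form a connected subtree. Here bags containing vertex 6 are not connected in the tree, so the decomposition is invalid.

No — bags containing vertex 6 are not connected in the tree.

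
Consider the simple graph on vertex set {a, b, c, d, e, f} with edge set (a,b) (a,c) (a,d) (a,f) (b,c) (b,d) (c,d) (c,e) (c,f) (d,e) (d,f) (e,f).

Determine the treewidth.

3

A width-3 tree decomposition is:
Bags: B1 = {a, c, d, f}  B2 = {a, b, c, d}  B3 = {c, d, e, f}
Tree: B1–B2, B1–B3
Every bag has size at most 4, so the width is 4 − 1 = 3 and tw(G) ≤ 3. On the other hand G contains the 4-clique {c, d, e, f}. A clique must lie in a single bag of any decomposition, so no decomposition can have width below 3. The upper and lower bounds meet at 3, so that is the treewidth.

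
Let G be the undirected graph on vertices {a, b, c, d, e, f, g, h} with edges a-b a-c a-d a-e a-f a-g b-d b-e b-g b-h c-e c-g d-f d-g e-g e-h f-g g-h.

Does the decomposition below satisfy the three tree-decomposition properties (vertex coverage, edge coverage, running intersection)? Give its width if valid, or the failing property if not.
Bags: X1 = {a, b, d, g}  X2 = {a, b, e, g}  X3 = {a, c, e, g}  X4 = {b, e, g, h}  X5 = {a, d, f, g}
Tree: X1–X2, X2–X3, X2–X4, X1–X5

Checking the three conditions: (i) the bags cover all of {a, b, c, d, e, f, g, h}; (ii) for each edge, some bag contains both endpoints; (iii) the bags containing any fixed vertex form a subtree. All hold, so the decomposition is valid with width 4 − 1 = 3.

Yes; width 3.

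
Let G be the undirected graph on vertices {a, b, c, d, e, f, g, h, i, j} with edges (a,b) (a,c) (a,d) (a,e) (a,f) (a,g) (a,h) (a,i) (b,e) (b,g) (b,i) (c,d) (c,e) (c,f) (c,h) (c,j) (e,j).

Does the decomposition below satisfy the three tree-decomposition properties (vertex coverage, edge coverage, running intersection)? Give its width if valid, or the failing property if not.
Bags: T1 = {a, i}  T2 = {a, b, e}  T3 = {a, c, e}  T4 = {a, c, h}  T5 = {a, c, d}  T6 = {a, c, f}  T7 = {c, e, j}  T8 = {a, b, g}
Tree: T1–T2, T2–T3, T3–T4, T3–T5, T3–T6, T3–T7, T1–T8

A tree decomposition must satisfy three properties: every vertex lies in some bag; for every edge, both endpoints lie together in some bag; and for every vertex, the bags containing it form a connected subtree. Here edge (b,i) lies in no bag, so the decomposition is invalid.

No — edge (b,i) lies in no bag.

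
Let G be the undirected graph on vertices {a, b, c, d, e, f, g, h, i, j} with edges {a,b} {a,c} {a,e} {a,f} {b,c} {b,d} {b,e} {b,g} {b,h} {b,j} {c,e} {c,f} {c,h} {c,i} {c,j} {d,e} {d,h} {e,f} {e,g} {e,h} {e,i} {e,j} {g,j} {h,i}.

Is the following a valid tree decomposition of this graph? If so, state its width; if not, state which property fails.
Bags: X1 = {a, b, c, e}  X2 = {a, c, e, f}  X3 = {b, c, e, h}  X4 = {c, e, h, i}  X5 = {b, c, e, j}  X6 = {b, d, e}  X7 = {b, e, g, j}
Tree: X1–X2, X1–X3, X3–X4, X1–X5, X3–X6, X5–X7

A tree decomposition must satisfy three properties: every vertex lies in some bag; for every edge, both endpoints lie together in some bag; and for every vertex, the bags containing it form a connected subtree. Here edge (h,d) lies in no bag, so the decomposition is invalid.

No — edge (h,d) lies in no bag.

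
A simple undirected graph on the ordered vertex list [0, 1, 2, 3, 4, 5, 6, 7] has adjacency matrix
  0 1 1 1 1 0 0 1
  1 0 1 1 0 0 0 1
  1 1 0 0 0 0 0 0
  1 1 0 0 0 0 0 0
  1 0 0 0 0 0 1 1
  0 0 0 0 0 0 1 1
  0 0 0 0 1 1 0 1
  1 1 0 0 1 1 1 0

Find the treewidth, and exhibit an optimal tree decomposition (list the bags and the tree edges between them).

Treewidth 2.
One such decomposition:
Bags: B1 = {0, 1, 7}  B2 = {0, 1, 3}  B3 = {0, 4, 7}  B4 = {4, 6, 7}  B5 = {0, 1, 2}  B6 = {5, 6, 7}
Tree: B1–B2, B1–B3, B3–B4, B2–B5, B4–B6

The largest bag has 3 vertices, giving width 2; this decomposition certifies tw(G) ≤ 2. On the other hand G contains the 3-clique {0, 1, 2}. A clique must lie in a single bag of any decomposition, so no decomposition can have width below 2. Therefore the treewidth is 2.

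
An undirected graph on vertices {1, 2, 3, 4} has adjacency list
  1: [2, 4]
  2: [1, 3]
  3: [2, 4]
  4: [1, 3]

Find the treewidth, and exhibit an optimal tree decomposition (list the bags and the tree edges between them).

Each bag holds 3 vertices, so the decomposition has width 2, which upper-bounds the treewidth. For the lower bound, G contains the cycle 3–2–1–4–3, so G is not a forest; only forests have treewidth ≤ 1, hence tw(G) ≥ 2. Combining the bounds, tw(G) = 2.

Treewidth 2.
One optimal decomposition is:
Bags: B1 = {1, 2, 3}  B2 = {1, 3, 4}
Tree: B1–B2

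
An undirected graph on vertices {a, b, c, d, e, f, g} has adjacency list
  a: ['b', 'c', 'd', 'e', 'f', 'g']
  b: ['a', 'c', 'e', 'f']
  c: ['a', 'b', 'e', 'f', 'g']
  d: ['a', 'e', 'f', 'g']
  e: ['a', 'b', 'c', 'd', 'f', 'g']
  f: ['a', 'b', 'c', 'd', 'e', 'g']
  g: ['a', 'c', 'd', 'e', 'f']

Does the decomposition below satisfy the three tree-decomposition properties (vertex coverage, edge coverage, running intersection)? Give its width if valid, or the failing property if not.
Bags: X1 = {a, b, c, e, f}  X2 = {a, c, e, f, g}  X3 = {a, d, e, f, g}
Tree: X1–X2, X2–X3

Yes; width 4.

Vertex coverage: the bags together contain {a, b, c, d, e, f, g}, the full vertex set. Edge coverage: each edge of G has both endpoints in at least one bag. Running intersection: for every vertex, the bags containing it form a connected subtree. All three properties hold, so this is a valid tree decomposition of width max|bag| − 1 = 4, and hence tw(G) ≤ 4.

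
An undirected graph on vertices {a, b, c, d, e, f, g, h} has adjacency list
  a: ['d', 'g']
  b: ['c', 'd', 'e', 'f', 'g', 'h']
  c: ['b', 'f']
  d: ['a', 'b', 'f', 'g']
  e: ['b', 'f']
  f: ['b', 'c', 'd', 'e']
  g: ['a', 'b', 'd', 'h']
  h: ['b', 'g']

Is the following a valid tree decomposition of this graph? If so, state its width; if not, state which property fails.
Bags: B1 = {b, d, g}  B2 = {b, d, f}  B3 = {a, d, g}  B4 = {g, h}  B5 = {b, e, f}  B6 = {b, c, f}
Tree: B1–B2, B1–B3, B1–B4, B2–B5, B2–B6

No — edge (b,h) lies in no bag.

A tree decomposition must satisfy three properties: every vertex lies in some bag; for every edge, both endpoints lie together in some bag; and for every vertex, the bags containing it form a connected subtree. Here edge (b,h) lies in no bag, so the decomposition is invalid.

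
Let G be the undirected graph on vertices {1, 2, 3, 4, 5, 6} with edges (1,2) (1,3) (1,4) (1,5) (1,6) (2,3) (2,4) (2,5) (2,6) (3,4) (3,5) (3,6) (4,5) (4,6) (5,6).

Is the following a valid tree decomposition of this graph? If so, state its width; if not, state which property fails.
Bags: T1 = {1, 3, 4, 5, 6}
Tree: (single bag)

A tree decomposition must satisfy three properties: every vertex lies in some bag; for every edge, both endpoints lie together in some bag; and for every vertex, the bags containing it form a connected subtree. Here vertex 2 appears in no bag, so the decomposition is invalid.

No — vertex 2 appears in no bag.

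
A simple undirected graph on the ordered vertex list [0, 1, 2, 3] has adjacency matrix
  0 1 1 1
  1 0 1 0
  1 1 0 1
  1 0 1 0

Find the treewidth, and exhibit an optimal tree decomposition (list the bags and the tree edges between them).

Treewidth 2.
One such decomposition:
Bags: B1 = {0, 1, 2}  B2 = {0, 2, 3}
Tree: B1–B2

Each bag holds 3 vertices, so the decomposition has width 2, which upper-bounds the treewidth. For the lower bound, the 3 vertices {0, 1, 2} are pairwise adjacent, and any tree decomposition puts a clique entirely inside one bag — forcing width ≥ 2. Hence tw(G) = 2 exactly.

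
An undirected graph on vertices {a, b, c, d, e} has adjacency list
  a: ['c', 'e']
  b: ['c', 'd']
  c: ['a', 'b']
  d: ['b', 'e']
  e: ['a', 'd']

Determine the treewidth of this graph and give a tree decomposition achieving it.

Treewidth 2.
One such decomposition:
Bags: B1 = {a, c, e}  B2 = {c, d, e}  B3 = {b, c, d}
Tree: B1–B2, B2–B3

The largest bag has 3 vertices, giving width 2; this decomposition certifies tw(G) ≤ 2. Since c–a–e–d–b–c is a cycle in G, G is not acyclic. Forests are exactly the graphs of treewidth ≤ 1, so tw(G) ≥ 2. Combining the bounds, tw(G) = 2.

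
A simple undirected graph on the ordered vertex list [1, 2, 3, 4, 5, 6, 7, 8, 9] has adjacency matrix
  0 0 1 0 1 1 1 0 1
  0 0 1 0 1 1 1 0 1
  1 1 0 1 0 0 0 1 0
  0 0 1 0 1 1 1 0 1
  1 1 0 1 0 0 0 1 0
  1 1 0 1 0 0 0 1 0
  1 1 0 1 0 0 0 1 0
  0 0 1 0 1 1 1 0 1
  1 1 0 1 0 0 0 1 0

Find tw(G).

A width-4 tree decomposition is:
Bags: B1 = {1, 2, 4, 8, 9}  B2 = {1, 2, 4, 7, 8}  B3 = {1, 2, 4, 6, 8}  B4 = {1, 2, 4, 5, 8}  B5 = {1, 2, 3, 4, 8}
Tree: B1–B2, B2–B3, B3–B4, B4–B5
Every bag has size at most 5, so the width is 5 − 1 = 4 and tw(G) ≤ 4. For the lower bound: the 5 vertex sets {4,9}, {1,7}, {2,6}, {8}, {5} are disjoint, each induces a connected subgraph, and every pair is joined by at least one edge of G. Contracting each set to a single vertex therefore yields K_{5} as a minor, and since treewidth is minor-monotone, tw(G) ≥ tw(K_{5}) = 4. Hence tw(G) = 4 exactly.

4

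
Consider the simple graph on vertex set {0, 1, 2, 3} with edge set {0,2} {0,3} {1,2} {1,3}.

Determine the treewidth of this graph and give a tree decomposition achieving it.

Treewidth 2.
One optimal decomposition is:
Bags: B1 = {0, 1, 2}  B2 = {0, 1, 3}
Tree: B1–B2

Each bag holds 3 vertices, so the decomposition has width 2, which upper-bounds the treewidth. The edges 0–2–1–3–0 form a cycle, so G is not a tree and its treewidth is at least 2. Hence tw(G) = 2 exactly.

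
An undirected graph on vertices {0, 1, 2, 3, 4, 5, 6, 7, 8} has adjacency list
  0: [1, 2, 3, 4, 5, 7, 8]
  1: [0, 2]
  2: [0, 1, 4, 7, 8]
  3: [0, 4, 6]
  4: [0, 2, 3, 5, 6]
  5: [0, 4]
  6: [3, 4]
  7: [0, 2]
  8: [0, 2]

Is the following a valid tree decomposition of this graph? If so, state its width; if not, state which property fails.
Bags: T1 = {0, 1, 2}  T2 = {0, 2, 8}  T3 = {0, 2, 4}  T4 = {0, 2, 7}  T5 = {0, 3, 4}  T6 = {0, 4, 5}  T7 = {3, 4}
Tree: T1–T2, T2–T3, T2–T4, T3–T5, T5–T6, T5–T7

A tree decomposition must satisfy three properties: every vertex lies in some bag; for every edge, both endpoints lie together in some bag; and for every vertex, the bags containing it form a connected subtree. Here vertex 6 appears in no bag, so the decomposition is invalid.

No — vertex 6 appears in no bag.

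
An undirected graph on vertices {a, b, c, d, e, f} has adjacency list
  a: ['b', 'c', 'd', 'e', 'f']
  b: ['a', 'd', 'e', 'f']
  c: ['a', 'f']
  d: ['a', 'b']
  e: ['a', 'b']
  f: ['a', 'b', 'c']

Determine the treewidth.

2

A width-2 tree decomposition is:
Bags: B1 = {a, b, f}  B2 = {a, c, f}  B3 = {a, b, e}  B4 = {a, b, d}
Tree: B1–B2, B1–B3, B3–B4
The largest bag has 3 vertices, giving width 2; this decomposition certifies tw(G) ≤ 2. For the lower bound, the 3 vertices {a, c, f} are pairwise adjacent, and any tree decomposition puts a clique entirely inside one bag — forcing width ≥ 2. Combining the bounds, tw(G) = 2.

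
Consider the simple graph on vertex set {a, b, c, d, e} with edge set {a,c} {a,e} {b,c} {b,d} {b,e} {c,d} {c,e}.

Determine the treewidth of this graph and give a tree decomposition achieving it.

Each bag holds 3 vertices, so the decomposition has width 2, which upper-bounds the treewidth. Conversely, {b, c, d} is a clique of size 3, and the vertices of any clique must share a bag in every tree decomposition; so some bag has ≥ 3 vertices and tw(G) ≥ 2. Combining the bounds, tw(G) = 2.

Treewidth 2.
One optimal decomposition is:
Bags: B1 = {b, c, e}  B2 = {b, c, d}  B3 = {a, c, e}
Tree: B1–B2, B1–B3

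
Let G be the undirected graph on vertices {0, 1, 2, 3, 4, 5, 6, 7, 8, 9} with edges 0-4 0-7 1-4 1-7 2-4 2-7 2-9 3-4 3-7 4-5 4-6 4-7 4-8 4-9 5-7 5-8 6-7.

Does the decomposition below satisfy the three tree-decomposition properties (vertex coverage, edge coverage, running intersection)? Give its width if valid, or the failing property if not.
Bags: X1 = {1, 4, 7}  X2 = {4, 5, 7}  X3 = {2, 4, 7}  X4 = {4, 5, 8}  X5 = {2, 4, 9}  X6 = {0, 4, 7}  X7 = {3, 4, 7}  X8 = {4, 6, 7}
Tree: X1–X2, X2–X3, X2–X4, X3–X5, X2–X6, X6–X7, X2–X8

Vertex coverage: the bags together contain {0, 1, 2, 3, 4, 5, 6, 7, 8, 9}, the full vertex set. Edge coverage: each edge of G has both endpoints in at least one bag. Running intersection: for every vertex, the bags containing it form a connected subtree. All three properties hold, so this is a valid tree decomposition of width max|bag| − 1 = 2, and hence tw(G) ≤ 2.

Yes; width 2.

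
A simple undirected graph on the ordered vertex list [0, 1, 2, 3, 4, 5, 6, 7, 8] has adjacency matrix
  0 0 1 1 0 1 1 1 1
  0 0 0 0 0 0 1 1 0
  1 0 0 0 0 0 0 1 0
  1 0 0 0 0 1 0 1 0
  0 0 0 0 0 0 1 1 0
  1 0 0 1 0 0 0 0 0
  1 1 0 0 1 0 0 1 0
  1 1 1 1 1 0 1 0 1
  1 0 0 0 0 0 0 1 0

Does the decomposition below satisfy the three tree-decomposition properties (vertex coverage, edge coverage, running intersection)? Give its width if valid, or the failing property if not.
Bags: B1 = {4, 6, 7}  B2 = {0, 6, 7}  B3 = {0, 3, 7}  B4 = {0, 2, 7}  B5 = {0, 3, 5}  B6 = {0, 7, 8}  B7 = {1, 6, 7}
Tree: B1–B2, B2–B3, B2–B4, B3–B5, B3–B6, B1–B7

Yes; width 2.

Vertex coverage: the bags together contain {0, 1, 2, 3, 4, 5, 6, 7, 8}, the full vertex set. Edge coverage: each edge of G has both endpoints in at least one bag. Running intersection: for every vertex, the bags containing it form a connected subtree. All three properties hold, so this is a valid tree decomposition of width max|bag| − 1 = 2, and hence tw(G) ≤ 2.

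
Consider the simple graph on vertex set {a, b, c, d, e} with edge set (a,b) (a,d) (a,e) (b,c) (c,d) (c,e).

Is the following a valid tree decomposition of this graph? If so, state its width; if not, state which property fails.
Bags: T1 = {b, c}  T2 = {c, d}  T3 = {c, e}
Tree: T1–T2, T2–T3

No — vertex a appears in no bag.

A tree decomposition must satisfy three properties: every vertex lies in some bag; for every edge, both endpoints lie together in some bag; and for every vertex, the bags containing it form a connected subtree. Here vertex a appears in no bag, so the decomposition is invalid.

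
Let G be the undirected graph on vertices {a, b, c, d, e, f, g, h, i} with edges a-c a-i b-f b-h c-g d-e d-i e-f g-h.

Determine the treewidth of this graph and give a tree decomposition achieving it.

Treewidth 2.
Bags: B1 = {d, e, i}  B2 = {a, e, i}  B3 = {a, c, e}  B4 = {c, e, g}  B5 = {e, g, h}  B6 = {b, e, h}  B7 = {b, e, f}
Tree: B1–B2, B2–B3, B3–B4, B4–B5, B5–B6, B6–B7

Every bag has size at most 3, so the width is 3 − 1 = 2 and tw(G) ≤ 2. Since e–d–i–a–c–g–h–b–f–e is a cycle in G, G is not acyclic. Forests are exactly the graphs of treewidth ≤ 1, so tw(G) ≥ 2. Hence tw(G) = 2 exactly.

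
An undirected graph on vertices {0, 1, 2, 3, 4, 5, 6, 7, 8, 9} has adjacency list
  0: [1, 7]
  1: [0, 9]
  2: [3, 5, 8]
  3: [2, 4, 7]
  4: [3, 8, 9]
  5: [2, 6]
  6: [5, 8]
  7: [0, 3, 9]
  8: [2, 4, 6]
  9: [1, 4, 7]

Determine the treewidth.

A width-2 tree decomposition is:
Bags: B1 = {2, 5, 6}  B2 = {2, 6, 8}  B3 = {2, 3, 8}  B4 = {3, 4, 8}  B5 = {3, 4, 7}  B6 = {4, 7, 9}  B7 = {0, 7, 9}  B8 = {0, 1, 9}
Tree: B1–B2, B2–B3, B3–B4, B4–B5, B5–B6, B6–B7, B7–B8
Every bag has size at most 3, so the width is 3 − 1 = 2 and tw(G) ≤ 2. Since 5–6–8–2–5 is a cycle in G, G is not acyclic. Forests are exactly the graphs of treewidth ≤ 1, so tw(G) ≥ 2. Therefore the treewidth is 2.

2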